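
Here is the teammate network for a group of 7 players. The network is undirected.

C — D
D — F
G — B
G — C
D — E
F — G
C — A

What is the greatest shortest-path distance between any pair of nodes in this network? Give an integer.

4

Eccentricity of each node (its greatest distance to any other): A:3, B:4, C:2, D:3, E:4, F:3, G:3.
The maximum eccentricity is 4, realized for instance by the pair B–E via B – G – C – D – E. So the diameter is 4.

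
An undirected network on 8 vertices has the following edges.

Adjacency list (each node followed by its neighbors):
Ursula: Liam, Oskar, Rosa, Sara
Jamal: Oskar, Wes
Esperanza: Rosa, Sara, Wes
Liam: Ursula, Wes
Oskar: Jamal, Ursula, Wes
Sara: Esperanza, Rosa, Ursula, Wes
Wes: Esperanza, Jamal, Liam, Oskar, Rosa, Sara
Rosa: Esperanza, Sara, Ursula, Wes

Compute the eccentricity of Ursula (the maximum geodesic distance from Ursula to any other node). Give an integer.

Distances from Ursula: Esperanza:2, Jamal:2, Liam:1, Oskar:1, Rosa:1, Sara:1, Wes:2.
The largest is 2 (to Esperanza, Wes, and Jamal), so the eccentricity of Ursula is 2.

2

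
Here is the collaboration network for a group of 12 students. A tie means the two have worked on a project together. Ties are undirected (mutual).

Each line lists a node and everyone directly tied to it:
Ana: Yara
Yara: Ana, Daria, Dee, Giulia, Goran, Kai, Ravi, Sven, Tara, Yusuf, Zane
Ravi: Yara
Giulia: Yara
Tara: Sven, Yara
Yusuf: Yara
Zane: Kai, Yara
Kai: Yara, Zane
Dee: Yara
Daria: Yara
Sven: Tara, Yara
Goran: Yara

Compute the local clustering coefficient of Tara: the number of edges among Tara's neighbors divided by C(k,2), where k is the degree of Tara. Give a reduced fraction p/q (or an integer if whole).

Tara's neighbors: Sven and Yara (k = 2).
Possible neighbor pairs: C(2,2) = 1. Edges among them: Sven–Yara → e = 1.
Clustering(Tara) = 1/1.

1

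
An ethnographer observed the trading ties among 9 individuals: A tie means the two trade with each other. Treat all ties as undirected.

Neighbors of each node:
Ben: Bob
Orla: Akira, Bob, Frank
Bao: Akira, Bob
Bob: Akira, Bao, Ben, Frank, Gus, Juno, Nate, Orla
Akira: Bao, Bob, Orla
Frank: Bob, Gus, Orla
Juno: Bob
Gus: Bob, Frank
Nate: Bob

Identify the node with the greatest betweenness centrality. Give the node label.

Unnormalized betweenness of each node: Akira:1/2, Bao:0, Ben:0, Bob:45/2, Frank:1/2, Gus:0, Juno:0, Nate:0, Orla:1/2.
Bob has the largest value, 45/2, making it the main broker — the node through which the most shortest paths run.

Bob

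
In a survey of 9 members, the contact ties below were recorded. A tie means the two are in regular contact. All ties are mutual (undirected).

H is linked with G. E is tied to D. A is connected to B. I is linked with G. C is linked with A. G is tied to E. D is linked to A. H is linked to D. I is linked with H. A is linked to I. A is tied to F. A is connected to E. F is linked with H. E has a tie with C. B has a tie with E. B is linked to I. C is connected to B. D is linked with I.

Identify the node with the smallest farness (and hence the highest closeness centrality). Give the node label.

Farness (sum of distances to all others) for each node — A:10, B:12, C:14, D:12, E:11, F:14, G:13, H:13, I:11.
The smallest farness is 10, for A, so A has the highest closeness.

A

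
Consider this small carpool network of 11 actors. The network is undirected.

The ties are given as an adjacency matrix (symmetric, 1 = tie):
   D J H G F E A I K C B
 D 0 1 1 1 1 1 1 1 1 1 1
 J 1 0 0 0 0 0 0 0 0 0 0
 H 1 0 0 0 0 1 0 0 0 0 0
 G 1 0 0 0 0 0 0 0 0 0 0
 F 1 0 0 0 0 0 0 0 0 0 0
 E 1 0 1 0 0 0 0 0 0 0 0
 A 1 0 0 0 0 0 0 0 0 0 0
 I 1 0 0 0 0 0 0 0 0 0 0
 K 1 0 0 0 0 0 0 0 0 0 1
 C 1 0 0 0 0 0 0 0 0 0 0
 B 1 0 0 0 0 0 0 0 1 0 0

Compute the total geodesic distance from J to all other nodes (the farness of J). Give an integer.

Distances from J: A:2, B:2, C:2, D:1, E:2, F:2, G:2, H:2, I:2, K:2.
Sum = 2 + 2 + 2 + 1 + 2 + 2 + 2 + 2 + 2 + 2 = 19.

19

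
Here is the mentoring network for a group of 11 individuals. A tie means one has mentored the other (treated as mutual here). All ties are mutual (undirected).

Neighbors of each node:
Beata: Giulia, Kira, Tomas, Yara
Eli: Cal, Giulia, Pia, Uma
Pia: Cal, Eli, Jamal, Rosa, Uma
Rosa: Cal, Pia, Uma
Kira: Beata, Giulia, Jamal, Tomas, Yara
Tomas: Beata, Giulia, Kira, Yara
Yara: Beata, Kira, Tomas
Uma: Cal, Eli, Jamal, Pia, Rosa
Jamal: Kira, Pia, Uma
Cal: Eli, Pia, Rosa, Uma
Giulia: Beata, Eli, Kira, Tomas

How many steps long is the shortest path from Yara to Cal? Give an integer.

One shortest route is Yara – Kira – Jamal – Uma – Cal, which uses 4 edges, and at distance 3 from Yara we only reach {Eli, Pia, Uma}, which does not include Cal. So d(Yara,Cal) = 4.

4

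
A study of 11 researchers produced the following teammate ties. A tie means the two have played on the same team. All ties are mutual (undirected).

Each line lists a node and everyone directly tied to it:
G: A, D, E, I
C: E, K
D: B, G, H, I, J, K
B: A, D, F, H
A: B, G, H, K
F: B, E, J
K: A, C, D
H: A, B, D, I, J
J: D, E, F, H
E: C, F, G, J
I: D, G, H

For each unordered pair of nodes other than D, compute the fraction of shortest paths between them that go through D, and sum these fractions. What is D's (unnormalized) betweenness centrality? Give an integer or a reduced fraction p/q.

247/30

Pairs whose geodesics pass through D — I–B: 1/2; I–K: 1; I–F: 2/5; I–C: 1/2; I–J: 1/2; G–B: 1/2; G–H: 1/3; G–K: 1/2; G–J: 1/2; B–K: 1/2; B–C: 1/3; B–J: 1/3; H–K: 1/2; H–C: 1/3 … (+2 more pairs).
All other pairs contribute 0.
Summing the contributions gives betweenness(D) = 247/30.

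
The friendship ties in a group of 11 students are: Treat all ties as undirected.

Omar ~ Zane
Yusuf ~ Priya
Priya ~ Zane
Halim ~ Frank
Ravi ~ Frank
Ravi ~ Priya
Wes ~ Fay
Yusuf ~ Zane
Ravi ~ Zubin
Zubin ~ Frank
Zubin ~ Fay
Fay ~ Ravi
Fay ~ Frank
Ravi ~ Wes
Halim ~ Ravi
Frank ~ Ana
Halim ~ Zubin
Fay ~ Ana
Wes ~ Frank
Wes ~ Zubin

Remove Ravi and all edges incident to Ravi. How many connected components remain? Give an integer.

Without Ravi, the remaining ties split the others into: {Omar, Priya, Yusuf, Zane}; {Ana, Fay, Frank, Halim, Wes, Zubin}.
That's 2 separate components.

2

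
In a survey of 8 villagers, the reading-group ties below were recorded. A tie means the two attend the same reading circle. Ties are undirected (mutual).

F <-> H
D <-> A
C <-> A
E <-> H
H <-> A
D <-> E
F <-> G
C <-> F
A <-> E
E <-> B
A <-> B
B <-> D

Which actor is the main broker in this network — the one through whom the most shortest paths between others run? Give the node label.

Unnormalized betweenness of each node: A:43/6, B:0, C:7/3, D:0, E:7/3, F:13/2, G:0, H:17/3.
A has the largest value, 43/6, making it the main broker — the node through which the most shortest paths run.

A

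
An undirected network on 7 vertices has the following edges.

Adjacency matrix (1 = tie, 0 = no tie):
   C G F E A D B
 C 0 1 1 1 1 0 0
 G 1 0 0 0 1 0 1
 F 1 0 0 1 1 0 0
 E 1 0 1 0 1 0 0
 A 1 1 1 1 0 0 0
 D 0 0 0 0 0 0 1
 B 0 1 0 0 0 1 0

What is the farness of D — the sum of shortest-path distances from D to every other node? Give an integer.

17

Distances from D: A:3, B:1, C:3, E:4, F:4, G:2.
Sum = 3 + 1 + 3 + 4 + 4 + 2 = 17.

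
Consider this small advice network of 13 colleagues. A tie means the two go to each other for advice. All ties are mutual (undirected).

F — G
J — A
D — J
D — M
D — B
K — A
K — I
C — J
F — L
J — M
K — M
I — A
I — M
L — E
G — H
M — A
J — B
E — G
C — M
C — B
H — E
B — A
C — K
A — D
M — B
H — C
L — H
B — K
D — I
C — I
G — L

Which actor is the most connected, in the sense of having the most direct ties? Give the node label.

Degrees — A:6, B:6, C:6, D:5, E:3, F:2, G:4, H:4, I:5, J:5, K:5, L:4, M:7.
The maximum is 7, attained only by M.

M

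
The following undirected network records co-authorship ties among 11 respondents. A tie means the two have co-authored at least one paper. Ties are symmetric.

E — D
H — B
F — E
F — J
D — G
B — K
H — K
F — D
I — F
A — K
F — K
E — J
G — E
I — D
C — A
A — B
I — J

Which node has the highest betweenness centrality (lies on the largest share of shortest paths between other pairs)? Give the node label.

Unnormalized betweenness of each node: A:9, B:1, C:0, D:13/3, E:13/3, F:77/3, G:0, H:0, I:1/3, J:1/3, K:25.
F has the largest value, 77/3, making it the main broker — the node through which the most shortest paths run.

F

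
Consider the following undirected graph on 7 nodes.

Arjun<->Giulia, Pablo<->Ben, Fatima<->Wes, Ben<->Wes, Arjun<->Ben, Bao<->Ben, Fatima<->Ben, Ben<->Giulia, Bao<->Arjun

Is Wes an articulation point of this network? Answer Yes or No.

No

Even without Wes, every remaining node can still reach every other (the residual graph is connected), so Wes is not a cut vertex.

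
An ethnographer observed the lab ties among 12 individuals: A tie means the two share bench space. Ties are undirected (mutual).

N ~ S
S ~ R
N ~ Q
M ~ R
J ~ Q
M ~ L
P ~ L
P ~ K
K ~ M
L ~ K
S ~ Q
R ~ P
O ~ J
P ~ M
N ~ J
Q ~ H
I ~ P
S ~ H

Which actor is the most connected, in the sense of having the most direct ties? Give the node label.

Degrees — H:2, I:1, J:3, K:3, L:3, M:4, N:3, O:1, P:5, Q:4, R:3, S:4.
The maximum is 5, attained only by P.

P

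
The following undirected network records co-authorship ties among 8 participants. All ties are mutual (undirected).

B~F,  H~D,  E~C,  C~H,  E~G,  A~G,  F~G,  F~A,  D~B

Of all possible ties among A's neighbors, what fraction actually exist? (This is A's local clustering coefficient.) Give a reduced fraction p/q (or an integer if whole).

A's neighbors: F and G (k = 2).
Possible neighbor pairs: C(2,2) = 1. Edges among them: F–G → e = 1.
Clustering(A) = 1/1.

1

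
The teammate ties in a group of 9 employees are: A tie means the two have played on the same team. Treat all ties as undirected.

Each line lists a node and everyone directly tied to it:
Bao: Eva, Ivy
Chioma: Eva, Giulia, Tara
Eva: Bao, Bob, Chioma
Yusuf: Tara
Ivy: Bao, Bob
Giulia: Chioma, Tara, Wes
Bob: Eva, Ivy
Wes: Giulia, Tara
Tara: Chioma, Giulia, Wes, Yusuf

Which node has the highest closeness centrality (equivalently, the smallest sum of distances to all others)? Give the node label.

Chioma

Farness (sum of distances to all others) for each node — Bao:20, Bob:20, Chioma:14, Eva:15, Giulia:17, Ivy:25, Tara:16, Wes:22, Yusuf:23.
The smallest farness is 14, for Chioma, so Chioma has the highest closeness.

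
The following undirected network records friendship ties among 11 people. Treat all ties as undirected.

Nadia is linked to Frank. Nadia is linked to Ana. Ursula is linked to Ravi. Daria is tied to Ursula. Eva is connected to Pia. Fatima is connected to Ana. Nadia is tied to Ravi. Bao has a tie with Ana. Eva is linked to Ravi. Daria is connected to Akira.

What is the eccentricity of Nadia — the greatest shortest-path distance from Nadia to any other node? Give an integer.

Distances from Nadia: Akira:4, Ana:1, Bao:2, Daria:3, Eva:2, Fatima:2, Frank:1, Pia:3, Ravi:1, Ursula:2.
The largest is 4 (to Akira), so the eccentricity of Nadia is 4.

4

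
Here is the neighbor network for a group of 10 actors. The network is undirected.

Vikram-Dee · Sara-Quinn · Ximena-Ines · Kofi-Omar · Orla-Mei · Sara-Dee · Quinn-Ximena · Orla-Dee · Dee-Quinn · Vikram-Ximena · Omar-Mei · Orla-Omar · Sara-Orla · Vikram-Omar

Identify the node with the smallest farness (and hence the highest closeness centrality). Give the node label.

Vikram

Farness (sum of distances to all others) for each node — Dee:16, Ines:26, Kofi:24, Mei:20, Omar:16, Orla:17, Quinn:19, Sara:17, Vikram:15, Ximena:18.
The smallest farness is 15, for Vikram, so Vikram has the highest closeness.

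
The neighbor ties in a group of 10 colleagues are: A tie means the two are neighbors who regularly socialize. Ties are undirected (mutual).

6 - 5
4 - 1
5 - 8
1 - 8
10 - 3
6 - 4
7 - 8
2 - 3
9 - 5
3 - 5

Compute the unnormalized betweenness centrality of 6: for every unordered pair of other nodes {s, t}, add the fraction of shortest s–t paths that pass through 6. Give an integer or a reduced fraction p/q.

Pairs whose geodesics pass through 6 — 4–9: 1; 4–10: 1; 4–3: 1; 4–2: 1; 4–5: 1.
All other pairs contribute 0.
Summing the contributions gives betweenness(6) = 5.

5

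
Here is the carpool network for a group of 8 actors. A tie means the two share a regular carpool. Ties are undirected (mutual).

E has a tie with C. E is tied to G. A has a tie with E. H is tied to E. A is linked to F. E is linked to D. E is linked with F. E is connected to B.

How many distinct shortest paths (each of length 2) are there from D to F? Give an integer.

The shortest distance is 2, and the only length-2 path is D–E–F. So there is exactly 1 shortest path.

1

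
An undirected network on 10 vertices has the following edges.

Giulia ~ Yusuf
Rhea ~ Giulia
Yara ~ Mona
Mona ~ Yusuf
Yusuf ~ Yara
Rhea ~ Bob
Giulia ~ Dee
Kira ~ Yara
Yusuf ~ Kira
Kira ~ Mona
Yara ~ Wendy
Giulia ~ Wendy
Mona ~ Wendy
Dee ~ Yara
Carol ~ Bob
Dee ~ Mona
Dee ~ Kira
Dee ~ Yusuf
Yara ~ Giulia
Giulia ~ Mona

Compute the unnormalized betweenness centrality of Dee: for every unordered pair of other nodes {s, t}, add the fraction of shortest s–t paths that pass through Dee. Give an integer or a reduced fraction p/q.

Pairs whose geodesics pass through Dee — Giulia–Kira: 1/4; Kira–Bob: 1/4; Kira–Carol: 1/4; Kira–Rhea: 1/4.
All other pairs contribute 0.
Summing the contributions gives betweenness(Dee) = 1.

1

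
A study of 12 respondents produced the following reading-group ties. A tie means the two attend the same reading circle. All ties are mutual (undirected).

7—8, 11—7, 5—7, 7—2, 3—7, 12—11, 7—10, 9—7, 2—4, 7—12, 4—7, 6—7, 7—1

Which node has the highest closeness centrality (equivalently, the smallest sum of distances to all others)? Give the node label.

7

Farness (sum of distances to all others) for each node — 1:21, 2:20, 3:21, 4:20, 5:21, 6:21, 7:11, 8:21, 9:21, 10:21, 11:20, 12:20.
The smallest farness is 11, for 7, so 7 has the highest closeness.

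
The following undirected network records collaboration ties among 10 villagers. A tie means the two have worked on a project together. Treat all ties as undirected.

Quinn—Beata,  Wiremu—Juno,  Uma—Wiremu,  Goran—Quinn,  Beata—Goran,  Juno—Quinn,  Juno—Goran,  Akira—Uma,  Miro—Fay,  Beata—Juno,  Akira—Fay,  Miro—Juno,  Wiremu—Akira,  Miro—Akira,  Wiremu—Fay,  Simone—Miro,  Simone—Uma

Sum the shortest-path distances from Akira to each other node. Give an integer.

17

Distances from Akira: Beata:3, Fay:1, Goran:3, Juno:2, Miro:1, Quinn:3, Simone:2, Uma:1, Wiremu:1.
Sum = 3 + 1 + 3 + 2 + 1 + 3 + 2 + 1 + 1 = 17.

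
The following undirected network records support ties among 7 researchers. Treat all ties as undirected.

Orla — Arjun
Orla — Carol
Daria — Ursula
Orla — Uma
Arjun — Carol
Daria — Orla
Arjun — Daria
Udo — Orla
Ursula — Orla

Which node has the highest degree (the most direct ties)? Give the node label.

Degrees — Arjun:3, Carol:2, Daria:3, Orla:6, Udo:1, Uma:1, Ursula:2.
The maximum is 6, attained only by Orla.

Orla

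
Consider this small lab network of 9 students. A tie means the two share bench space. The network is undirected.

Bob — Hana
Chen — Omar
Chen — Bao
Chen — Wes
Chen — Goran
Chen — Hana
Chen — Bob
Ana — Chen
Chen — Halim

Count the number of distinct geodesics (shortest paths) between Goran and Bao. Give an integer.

The shortest distance is 2, and the only length-2 path is Goran–Chen–Bao. So there is exactly 1 shortest path.

1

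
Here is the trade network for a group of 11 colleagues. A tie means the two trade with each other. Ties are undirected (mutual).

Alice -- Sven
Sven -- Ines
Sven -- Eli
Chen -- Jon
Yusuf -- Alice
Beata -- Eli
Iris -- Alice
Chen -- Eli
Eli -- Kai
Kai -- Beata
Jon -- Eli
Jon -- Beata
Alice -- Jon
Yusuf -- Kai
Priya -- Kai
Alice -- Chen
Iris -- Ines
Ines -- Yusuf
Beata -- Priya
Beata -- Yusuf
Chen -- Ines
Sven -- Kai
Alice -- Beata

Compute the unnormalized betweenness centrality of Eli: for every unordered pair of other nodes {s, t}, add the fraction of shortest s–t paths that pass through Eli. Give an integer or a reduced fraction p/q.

7/2

Pairs whose geodesics pass through Eli — Chen–Priya: 2/4; Chen–Sven: 1/3; Chen–Beata: 1/3; Chen–Kai: 1; Jon–Sven: 1/2; Jon–Kai: 1/2; Sven–Beata: 1/3.
All other pairs contribute 0.
Summing the contributions gives betweenness(Eli) = 7/2.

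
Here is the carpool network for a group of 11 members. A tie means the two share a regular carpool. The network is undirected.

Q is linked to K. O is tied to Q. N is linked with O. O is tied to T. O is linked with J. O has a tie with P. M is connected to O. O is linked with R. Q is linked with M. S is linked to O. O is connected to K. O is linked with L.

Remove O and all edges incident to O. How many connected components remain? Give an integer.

8

Without O, the remaining ties split the others into: {N}; {P}; {J}; {T}; {K, M, Q}; {R}; {L}; {S}.
That's 8 separate components.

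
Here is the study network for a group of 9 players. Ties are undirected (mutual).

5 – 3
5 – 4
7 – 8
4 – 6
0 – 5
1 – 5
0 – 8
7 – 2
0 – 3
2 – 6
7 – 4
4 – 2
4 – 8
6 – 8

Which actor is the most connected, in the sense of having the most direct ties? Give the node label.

Degrees — 0:3, 1:1, 2:3, 3:2, 4:5, 5:4, 6:3, 7:3, 8:4.
The maximum is 5, attained only by 4.

4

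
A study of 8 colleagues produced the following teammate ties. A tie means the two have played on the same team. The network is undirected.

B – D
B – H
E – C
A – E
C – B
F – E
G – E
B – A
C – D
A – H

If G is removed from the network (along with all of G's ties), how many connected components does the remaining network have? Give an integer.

G's neighbors (E) remain reachable from one another through other ties, so the rest of the network stays in one piece.

1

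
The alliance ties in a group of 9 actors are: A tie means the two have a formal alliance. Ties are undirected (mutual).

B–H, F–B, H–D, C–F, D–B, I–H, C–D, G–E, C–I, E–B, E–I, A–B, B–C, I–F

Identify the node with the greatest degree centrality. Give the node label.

B

Degrees — A:1, B:6, C:4, D:3, E:3, F:3, G:1, H:3, I:4.
The maximum is 6, attained only by B.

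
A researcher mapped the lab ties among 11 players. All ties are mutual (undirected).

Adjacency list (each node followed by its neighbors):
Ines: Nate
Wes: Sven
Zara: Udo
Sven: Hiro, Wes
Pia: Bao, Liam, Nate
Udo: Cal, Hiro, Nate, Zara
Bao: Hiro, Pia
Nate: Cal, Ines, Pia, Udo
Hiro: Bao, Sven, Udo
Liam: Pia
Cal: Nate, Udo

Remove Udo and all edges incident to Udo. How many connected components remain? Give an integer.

Without Udo, the remaining ties split the others into: {Bao, Cal, Hiro, Ines, Liam, Nate, Pia, Sven, Wes}; {Zara}.
That's 2 separate components.

2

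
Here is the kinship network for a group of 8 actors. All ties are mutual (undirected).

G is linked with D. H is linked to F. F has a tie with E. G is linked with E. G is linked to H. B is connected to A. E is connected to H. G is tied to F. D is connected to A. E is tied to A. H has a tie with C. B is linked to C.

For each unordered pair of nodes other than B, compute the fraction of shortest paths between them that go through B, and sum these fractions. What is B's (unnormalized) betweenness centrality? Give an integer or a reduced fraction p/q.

Pairs whose geodesics pass through B — A–C: 1; C–D: 1/2.
All other pairs contribute 0.
Summing the contributions gives betweenness(B) = 3/2.

3/2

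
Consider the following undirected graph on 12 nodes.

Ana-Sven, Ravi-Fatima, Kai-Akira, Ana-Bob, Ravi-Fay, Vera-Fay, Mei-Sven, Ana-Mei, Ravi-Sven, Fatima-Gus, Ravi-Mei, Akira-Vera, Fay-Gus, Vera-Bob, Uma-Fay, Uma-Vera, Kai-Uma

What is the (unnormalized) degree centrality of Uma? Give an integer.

Uma is directly tied to Fay, Kai, and Vera. That is 3 neighbors, so the degree of Uma is 3.

3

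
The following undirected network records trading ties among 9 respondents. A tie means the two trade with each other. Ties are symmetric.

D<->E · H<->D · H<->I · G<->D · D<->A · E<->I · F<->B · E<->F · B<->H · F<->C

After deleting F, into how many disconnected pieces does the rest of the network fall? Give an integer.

Without F, the remaining ties split the others into: {A, B, D, E, G, H, I}; {C}.
That's 2 separate components.

2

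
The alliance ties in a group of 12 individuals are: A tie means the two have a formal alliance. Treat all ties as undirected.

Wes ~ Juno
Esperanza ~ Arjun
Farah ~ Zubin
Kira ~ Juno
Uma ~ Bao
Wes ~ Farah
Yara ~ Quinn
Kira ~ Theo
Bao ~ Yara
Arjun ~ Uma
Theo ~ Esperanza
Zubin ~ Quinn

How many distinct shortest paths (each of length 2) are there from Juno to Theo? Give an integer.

The shortest distance is 2, and the only length-2 path is Juno–Kira–Theo. So there is exactly 1 shortest path.

1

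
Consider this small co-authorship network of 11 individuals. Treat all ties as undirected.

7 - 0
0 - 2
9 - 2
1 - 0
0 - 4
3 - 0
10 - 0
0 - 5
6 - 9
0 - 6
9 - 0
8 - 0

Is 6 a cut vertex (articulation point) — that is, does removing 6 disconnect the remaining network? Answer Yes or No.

Even without 6, every remaining node can still reach every other (the residual graph is connected), so 6 is not a cut vertex.

No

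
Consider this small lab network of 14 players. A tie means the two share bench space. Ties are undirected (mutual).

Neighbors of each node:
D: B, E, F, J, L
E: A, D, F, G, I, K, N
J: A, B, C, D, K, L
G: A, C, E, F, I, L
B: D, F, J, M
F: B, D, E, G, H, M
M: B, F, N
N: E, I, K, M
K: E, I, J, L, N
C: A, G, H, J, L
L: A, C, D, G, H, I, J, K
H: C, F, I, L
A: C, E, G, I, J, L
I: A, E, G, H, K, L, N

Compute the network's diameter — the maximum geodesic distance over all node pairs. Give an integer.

3

Eccentricity of each node (its greatest distance to any other): A:3, B:3, C:3, D:2, E:2, F:2, G:2, H:2, I:3, J:2, K:2, L:3, M:3, N:3.
The maximum eccentricity is 3, realized for instance by the pair M–A via M – F – G – A. So the diameter is 3.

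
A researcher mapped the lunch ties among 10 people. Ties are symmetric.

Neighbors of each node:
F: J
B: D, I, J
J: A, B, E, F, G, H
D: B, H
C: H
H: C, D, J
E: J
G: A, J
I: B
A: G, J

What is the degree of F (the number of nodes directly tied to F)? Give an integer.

F is directly tied to J. That is 1 neighbor, so the degree of F is 1.

1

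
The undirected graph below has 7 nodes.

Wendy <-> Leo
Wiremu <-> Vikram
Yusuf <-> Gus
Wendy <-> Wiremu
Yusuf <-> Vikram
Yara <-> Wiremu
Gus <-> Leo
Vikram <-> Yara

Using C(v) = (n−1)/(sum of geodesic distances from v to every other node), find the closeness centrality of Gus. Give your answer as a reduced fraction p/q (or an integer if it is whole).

Distances from Gus: Leo:1, Vikram:2, Wendy:2, Wiremu:3, Yara:3, Yusuf:1. Sum = 12.
n = 7, so closeness = 6/12 = 1/2.

1/2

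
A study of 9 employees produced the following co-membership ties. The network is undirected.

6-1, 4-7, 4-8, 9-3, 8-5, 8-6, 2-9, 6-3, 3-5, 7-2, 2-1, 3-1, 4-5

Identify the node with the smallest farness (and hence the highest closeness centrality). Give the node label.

Farness (sum of distances to all others) for each node — 1:14, 2:15, 3:13, 4:15, 5:14, 6:14, 7:16, 8:15, 9:16.
The smallest farness is 13, for 3, so 3 has the highest closeness.

3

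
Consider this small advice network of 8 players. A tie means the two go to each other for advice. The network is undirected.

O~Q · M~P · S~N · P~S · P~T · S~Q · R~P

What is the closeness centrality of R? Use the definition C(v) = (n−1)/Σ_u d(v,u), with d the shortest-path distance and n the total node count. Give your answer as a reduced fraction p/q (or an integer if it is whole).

7/17

Distances from R: M:2, N:3, O:4, P:1, Q:3, S:2, T:2. Sum = 17.
n = 8, so closeness = 7/17.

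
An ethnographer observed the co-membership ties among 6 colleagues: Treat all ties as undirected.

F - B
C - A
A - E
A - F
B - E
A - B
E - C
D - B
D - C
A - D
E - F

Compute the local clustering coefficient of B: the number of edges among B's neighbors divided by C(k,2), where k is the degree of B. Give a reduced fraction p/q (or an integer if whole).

2/3

B's neighbors: A, D, E, and F (k = 4).
Possible neighbor pairs: C(4,2) = 6. Edges among them: A–D, A–E, A–F, E–F → e = 4.
Clustering(B) = 4/6 = 2/3.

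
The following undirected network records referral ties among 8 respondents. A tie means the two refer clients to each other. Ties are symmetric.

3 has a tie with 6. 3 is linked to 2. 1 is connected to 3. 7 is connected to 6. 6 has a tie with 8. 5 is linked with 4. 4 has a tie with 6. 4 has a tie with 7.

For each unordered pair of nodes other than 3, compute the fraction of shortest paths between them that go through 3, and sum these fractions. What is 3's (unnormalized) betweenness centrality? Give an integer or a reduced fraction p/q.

Pairs whose geodesics pass through 3 — 7–1: 1; 7–2: 1; 8–1: 1; 8–2: 1; 6–1: 1; 6–2: 1; 4–1: 1; 4–2: 1; 1–5: 1; 1–2: 1; 5–2: 1.
All other pairs contribute 0.
Summing the contributions gives betweenness(3) = 11.

11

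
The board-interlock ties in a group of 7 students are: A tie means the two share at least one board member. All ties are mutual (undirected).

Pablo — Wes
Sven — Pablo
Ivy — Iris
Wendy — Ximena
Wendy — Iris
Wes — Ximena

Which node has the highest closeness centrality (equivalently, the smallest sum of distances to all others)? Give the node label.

Farness (sum of distances to all others) for each node — Iris:16, Ivy:21, Pablo:16, Sven:21, Wendy:13, Wes:13, Ximena:12.
The smallest farness is 12, for Ximena, so Ximena has the highest closeness.

Ximena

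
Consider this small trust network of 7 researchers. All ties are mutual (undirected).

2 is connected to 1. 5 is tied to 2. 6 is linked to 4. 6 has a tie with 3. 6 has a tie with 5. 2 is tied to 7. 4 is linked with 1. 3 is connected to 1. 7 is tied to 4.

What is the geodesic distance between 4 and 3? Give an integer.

One shortest route is 4 – 6 – 3, which uses 2 edges, and 4 and 3 are not directly tied, so nothing shorter exists. So d(4,3) = 2.

2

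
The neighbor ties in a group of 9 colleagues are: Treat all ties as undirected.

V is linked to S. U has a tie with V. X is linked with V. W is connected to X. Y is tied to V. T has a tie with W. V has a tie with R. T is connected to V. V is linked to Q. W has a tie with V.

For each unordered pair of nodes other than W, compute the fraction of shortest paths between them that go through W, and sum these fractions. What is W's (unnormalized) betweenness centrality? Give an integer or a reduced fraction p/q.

Pairs whose geodesics pass through W — X–T: 1/2.
All other pairs contribute 0.
Summing the contributions gives betweenness(W) = 1/2.

1/2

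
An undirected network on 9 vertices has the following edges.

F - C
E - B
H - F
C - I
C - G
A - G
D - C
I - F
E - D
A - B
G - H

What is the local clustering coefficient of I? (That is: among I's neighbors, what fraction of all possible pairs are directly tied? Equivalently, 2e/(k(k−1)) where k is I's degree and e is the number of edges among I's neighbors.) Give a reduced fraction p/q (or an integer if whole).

1

I's neighbors: C and F (k = 2).
Possible neighbor pairs: C(2,2) = 1. Edges among them: C–F → e = 1.
Clustering(I) = 1/1.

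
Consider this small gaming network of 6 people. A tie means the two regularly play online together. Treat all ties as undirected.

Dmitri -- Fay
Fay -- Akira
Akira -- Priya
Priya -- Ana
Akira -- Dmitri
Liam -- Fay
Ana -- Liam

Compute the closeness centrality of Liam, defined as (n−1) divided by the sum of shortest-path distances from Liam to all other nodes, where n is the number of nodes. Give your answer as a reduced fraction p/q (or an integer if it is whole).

5/8

Distances from Liam: Akira:2, Ana:1, Dmitri:2, Fay:1, Priya:2. Sum = 8.
n = 6, so closeness = 5/8.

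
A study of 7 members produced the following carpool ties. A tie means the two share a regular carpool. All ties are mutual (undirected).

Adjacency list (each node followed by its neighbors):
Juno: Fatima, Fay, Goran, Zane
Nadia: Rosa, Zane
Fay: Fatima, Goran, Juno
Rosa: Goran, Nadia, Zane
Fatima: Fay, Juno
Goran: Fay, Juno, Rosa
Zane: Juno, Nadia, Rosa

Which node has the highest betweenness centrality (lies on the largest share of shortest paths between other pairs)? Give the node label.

Juno

Unnormalized betweenness of each node: Fatima:0, Fay:5/6, Goran:8/3, Juno:31/6, Nadia:0, Rosa:2, Zane:10/3.
Juno has the largest value, 31/6, making it the main broker — the node through which the most shortest paths run.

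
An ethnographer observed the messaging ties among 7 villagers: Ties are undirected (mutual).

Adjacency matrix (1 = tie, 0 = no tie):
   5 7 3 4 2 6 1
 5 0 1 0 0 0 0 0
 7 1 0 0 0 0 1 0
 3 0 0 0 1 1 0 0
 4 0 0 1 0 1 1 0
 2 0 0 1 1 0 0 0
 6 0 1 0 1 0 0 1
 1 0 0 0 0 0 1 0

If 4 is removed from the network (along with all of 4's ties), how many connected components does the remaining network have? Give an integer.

2

Without 4, the remaining ties split the others into: {1, 5, 6, 7}; {2, 3}.
That's 2 separate components.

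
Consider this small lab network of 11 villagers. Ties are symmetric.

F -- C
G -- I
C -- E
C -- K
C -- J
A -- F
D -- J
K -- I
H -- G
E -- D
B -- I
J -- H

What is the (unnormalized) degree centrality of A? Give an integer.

A is directly tied to F. That is 1 neighbor, so the degree of A is 1.

1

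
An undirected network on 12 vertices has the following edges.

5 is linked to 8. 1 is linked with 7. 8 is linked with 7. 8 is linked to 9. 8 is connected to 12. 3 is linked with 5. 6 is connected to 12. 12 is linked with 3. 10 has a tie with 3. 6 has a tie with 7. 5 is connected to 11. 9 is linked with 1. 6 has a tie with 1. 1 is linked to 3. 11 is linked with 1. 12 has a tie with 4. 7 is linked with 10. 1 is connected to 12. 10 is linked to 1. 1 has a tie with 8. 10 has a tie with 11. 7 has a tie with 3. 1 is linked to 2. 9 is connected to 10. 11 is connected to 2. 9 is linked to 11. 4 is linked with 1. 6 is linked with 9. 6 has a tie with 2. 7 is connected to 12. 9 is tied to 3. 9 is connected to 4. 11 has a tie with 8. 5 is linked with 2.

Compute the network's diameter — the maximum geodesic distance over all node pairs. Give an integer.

Eccentricity of each node (its greatest distance to any other): 1:2, 2:2, 3:2, 4:3, 5:3, 6:2, 7:2, 8:2, 9:2, 10:2, 11:2, 12:2.
The maximum eccentricity is 3, realized for instance by the pair 5–4 via 5 – 2 – 1 – 4. So the diameter is 3.

3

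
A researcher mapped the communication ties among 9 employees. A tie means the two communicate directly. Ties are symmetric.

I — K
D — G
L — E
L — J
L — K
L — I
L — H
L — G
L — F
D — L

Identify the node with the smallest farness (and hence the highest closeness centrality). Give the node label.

L

Farness (sum of distances to all others) for each node — D:14, E:15, F:15, G:14, H:15, I:14, J:15, K:14, L:8.
The smallest farness is 8, for L, so L has the highest closeness.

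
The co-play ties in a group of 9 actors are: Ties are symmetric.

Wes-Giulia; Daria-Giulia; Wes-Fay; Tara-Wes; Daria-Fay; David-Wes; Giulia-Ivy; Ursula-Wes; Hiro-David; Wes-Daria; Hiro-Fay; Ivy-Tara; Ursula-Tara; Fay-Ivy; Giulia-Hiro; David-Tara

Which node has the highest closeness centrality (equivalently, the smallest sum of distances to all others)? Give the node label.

Farness (sum of distances to all others) for each node — Daria:13, David:13, Fay:12, Giulia:12, Hiro:14, Ivy:13, Tara:12, Ursula:15, Wes:10.
The smallest farness is 10, for Wes, so Wes has the highest closeness.

Wes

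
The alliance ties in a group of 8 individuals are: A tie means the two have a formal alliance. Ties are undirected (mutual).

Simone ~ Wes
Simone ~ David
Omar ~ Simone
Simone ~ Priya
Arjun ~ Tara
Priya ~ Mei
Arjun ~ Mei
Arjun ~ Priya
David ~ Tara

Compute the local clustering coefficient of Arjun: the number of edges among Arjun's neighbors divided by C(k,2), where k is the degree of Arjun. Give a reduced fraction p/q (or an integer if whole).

1/3

Arjun's neighbors: Mei, Priya, and Tara (k = 3).
Possible neighbor pairs: C(3,2) = 3. Edges among them: Mei–Priya → e = 1.
Clustering(Arjun) = 1/3.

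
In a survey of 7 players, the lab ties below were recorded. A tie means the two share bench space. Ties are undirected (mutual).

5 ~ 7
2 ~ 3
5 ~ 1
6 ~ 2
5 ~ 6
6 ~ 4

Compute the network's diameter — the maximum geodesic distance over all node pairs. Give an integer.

Eccentricity of each node (its greatest distance to any other): 1:4, 2:3, 3:4, 4:3, 5:3, 6:2, 7:4.
The maximum eccentricity is 4, realized for instance by the pair 7–3 via 7 – 5 – 6 – 2 – 3. So the diameter is 4.

4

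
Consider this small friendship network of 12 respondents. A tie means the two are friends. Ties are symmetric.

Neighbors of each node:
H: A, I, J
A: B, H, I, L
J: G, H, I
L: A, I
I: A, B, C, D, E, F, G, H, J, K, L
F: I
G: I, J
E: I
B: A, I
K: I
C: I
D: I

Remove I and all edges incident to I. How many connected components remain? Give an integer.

Without I, the remaining ties split the others into: {C}; {D}; {E}; {A, B, G, H, J, L}; {K}; {F}.
That's 6 separate components.

6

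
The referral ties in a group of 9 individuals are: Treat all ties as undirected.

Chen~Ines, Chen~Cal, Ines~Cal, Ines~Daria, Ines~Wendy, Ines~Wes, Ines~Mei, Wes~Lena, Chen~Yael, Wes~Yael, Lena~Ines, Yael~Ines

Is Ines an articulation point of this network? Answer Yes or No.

Yes

Removing Ines leaves {Wendy} with no path to {Daria}, so the network splits into 4 components. Ines is a cut vertex.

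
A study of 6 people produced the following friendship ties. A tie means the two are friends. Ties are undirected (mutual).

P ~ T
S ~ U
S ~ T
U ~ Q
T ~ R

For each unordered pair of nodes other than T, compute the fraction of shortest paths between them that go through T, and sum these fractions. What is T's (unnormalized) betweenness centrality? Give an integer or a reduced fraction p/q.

7

Pairs whose geodesics pass through T — R–S: 1; R–Q: 1; R–P: 1; R–U: 1; S–P: 1; Q–P: 1; P–U: 1.
All other pairs contribute 0.
Summing the contributions gives betweenness(T) = 7.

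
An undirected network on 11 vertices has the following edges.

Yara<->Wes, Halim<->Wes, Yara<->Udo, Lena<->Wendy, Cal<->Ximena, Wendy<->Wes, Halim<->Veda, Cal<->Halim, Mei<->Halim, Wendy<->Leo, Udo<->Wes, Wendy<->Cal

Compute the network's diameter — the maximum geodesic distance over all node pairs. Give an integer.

4

Eccentricity of each node (its greatest distance to any other): Cal:3, Halim:3, Lena:4, Leo:4, Mei:4, Udo:4, Veda:4, Wendy:3, Wes:3, Ximena:4, Yara:4.
The maximum eccentricity is 4, realized for instance by the pair Leo–Mei via Leo – Wendy – Cal – Halim – Mei. So the diameter is 4.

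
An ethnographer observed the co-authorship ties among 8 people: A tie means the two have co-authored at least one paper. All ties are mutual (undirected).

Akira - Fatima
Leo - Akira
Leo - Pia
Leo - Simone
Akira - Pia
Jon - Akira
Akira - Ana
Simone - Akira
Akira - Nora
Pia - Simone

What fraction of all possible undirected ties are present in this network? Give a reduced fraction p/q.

5/14

There are 10 edges and 8 nodes, so the maximum possible is C(8,2) = 28.
Density = 10/28 = 5/14.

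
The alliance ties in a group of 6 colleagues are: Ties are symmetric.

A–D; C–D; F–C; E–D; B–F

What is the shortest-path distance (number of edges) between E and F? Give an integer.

One shortest route is E – D – C – F, which uses 3 edges, and at distance 2 from E we only reach {A, C}, which does not include F. So d(E,F) = 3.

3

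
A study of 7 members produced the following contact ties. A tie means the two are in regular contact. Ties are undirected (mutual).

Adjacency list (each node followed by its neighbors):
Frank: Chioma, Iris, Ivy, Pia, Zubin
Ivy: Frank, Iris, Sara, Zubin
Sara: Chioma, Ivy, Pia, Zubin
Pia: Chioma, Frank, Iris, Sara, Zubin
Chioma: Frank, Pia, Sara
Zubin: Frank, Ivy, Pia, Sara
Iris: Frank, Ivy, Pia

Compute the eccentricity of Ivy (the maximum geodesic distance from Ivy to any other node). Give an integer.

2

Distances from Ivy: Chioma:2, Frank:1, Iris:1, Pia:2, Sara:1, Zubin:1.
The largest is 2 (to Pia and Chioma), so the eccentricity of Ivy is 2.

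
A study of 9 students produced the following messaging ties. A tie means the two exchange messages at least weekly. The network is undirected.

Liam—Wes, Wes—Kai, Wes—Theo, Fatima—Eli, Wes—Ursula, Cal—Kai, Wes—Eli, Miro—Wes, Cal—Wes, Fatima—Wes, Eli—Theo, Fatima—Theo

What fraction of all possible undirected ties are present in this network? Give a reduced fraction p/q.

1/3

There are 12 edges and 9 nodes, so the maximum possible is C(9,2) = 36.
Density = 12/36 = 1/3.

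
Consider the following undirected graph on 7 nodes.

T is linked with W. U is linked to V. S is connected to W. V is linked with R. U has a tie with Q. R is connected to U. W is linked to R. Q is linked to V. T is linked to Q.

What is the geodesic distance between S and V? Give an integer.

3

One shortest route is S – W – R – V, which uses 3 edges, and at distance 2 from S we only reach {R, T}, which does not include V. So d(S,V) = 3.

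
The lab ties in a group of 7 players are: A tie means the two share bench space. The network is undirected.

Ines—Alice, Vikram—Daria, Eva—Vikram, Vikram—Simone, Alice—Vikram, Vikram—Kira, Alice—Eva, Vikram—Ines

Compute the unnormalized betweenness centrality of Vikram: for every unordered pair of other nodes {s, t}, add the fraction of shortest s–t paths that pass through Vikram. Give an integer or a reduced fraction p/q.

25/2

Pairs whose geodesics pass through Vikram — Ines–Simone: 1; Ines–Kira: 1; Ines–Daria: 1; Ines–Eva: 1/2; Simone–Kira: 1; Simone–Alice: 1; Simone–Daria: 1; Simone–Eva: 1; Kira–Alice: 1; Kira–Daria: 1; Kira–Eva: 1; Alice–Daria: 1; Daria–Eva: 1.
All other pairs contribute 0.
Summing the contributions gives betweenness(Vikram) = 25/2.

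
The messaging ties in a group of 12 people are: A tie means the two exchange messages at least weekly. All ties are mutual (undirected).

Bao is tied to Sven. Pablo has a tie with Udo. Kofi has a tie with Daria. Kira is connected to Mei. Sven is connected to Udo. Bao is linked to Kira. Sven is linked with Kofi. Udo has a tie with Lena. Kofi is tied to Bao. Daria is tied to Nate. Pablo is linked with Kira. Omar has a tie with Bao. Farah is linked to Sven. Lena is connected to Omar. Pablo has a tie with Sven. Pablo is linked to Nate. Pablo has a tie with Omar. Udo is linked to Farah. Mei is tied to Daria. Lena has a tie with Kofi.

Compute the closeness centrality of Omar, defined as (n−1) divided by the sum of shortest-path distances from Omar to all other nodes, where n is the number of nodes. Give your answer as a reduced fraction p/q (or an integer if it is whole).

Distances from Omar: Bao:1, Daria:3, Farah:3, Kira:2, Kofi:2, Lena:1, Mei:3, Nate:2, Pablo:1, Sven:2, Udo:2. Sum = 22.
n = 12, so closeness = 11/22 = 1/2.

1/2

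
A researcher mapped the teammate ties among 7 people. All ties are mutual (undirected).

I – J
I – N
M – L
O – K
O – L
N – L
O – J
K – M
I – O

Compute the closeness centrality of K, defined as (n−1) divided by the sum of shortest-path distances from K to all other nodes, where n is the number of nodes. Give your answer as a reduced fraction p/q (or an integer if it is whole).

6/11

Distances from K: I:2, J:2, L:2, M:1, N:3, O:1. Sum = 11.
n = 7, so closeness = 6/11.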